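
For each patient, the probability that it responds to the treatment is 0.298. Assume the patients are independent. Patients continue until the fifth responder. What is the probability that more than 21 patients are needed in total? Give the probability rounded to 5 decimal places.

0.20391

Needing more than 21 patients ⇔ fewer than 5 successes in the first 21. With X ~ Binomial(21, 0.298), P(Y > 21) = P(X ≤ 4).
  k=0: C(21,0)·0.298^0·0.702^21 = 0.0005930
  k=1: C(21,1)·0.298^1·0.702^20 = 0.0052866
  k=2: C(21,2)·0.298^2·0.702^19 = 0.0224418
  k=3: C(21,3)·0.298^3·0.702^18 = 0.0603349
  k=4: C(21,4)·0.298^4·0.702^17 = 0.1152551
P(X ≤ 4) = 0.2039114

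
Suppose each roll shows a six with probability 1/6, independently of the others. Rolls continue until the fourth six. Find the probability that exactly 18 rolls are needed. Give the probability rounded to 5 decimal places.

0.04087

Y = trial on which the fourth success occurs; negative binomial, r=4, p=0.166667.
P(Y=18) = C(17,3) · p^4 · (1−p)^14
= 680 · 0.0007716 · 0.077887 = 0.0408664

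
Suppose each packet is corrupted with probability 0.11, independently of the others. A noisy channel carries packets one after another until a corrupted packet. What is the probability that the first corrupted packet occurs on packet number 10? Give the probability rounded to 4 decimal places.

Geometric (trials to first success), p = 0.11.
P(Y = 10) = (1−p)^9 · p = 0.35036 · 0.11 = 0.038539

0.0385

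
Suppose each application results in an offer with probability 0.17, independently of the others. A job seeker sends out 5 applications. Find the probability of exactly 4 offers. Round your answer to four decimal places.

X ~ Binomial(n=5, p=0.17).
P(X=4) = C(5,4) · p^4 · (1−p)^1
= 5 · 0.00083521 · 0.83 = 0.003466

0.0035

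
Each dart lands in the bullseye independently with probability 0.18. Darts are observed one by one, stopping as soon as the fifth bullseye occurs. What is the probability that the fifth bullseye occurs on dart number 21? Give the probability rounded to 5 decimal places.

Y = trial on which the fifth success occurs; negative binomial, r=5, p=0.18.
P(Y=21) = C(20,4) · p^5 · (1−p)^16
= 4845 · 0.00018896 · 0.041785 = 0.0382541

0.03825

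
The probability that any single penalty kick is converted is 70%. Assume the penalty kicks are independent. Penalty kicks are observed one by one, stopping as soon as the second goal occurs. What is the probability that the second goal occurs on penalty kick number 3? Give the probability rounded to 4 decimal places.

0.2940

Y = trial on which the second success occurs; negative binomial, r=2, p=0.70.
P(Y=3) = C(2,1) · p^2 · (1−p)^1
= 2 · 0.49 · 0.3 = 0.294000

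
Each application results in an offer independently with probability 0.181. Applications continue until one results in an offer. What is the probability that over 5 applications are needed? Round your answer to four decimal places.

0.3685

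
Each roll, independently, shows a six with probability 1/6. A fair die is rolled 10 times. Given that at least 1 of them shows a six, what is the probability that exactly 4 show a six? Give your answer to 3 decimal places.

0.065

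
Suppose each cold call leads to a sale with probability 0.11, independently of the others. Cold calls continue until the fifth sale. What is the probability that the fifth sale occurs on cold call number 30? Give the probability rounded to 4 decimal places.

0.0208

Y = trial on which the fifth success occurs; negative binomial, r=5, p=0.11.
P(Y=30) = C(29,4) · p^5 · (1−p)^25
= 23751 · 1.6105e-05 · 0.054294 = 0.020768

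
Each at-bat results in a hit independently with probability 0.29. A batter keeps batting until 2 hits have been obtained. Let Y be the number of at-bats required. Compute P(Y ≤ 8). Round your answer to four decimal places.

Finishing within 8 at-bats ⇔ at least 2 successes in the first 8. With X ~ Binomial(8, 0.29), P(Y ≤ 8) = 1 − P(X ≤ 1).
  k=0: C(8,0)·0.29^0·0.71^8 = 0.064575
  k=1: C(8,1)·0.29^1·0.71^7 = 0.211007
1 − 0.275582 = 0.724418

0.7244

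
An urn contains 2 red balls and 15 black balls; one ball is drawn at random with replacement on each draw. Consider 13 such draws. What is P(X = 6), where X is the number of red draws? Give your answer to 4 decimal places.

X ~ Binomial(n=13, p=0.117647).
P(X=6) = C(13,6) · p^6 · (1−p)^7
= 1716 · 2.6515e-06 · 0.41639 = 0.001895

0.0019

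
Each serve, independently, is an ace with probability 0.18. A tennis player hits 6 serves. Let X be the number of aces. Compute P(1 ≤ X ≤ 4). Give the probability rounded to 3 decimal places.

0.695

X ~ Binomial(6, 0.18); P(1 ≤ X ≤ 4) = Σ C(6,k) p^k (1−p)^(6−k) over k:
  k=1: C(6,1)·0.18^1·0.82^5 = 0.40040
  k=2: C(6,2)·0.18^2·0.82^4 = 0.21973
  k=3: C(6,3)·0.18^3·0.82^3 = 0.06431
  k=4: C(6,4)·0.18^4·0.82^2 = 0.01059
Total = 0.69503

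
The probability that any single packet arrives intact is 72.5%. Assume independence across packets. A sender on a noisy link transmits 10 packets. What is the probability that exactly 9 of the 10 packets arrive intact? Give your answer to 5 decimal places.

X ~ Binomial(n=10, p=0.725).
P(X=9) = C(10,9) · p^9 · (1−p)^1
= 10 · 0.05534 · 0.275 = 0.1521860

0.15219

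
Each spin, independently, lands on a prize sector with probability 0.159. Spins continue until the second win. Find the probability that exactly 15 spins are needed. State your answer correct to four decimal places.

0.0373

Y = trial on which the second success occurs; negative binomial, r=2, p=0.159.
P(Y=15) = C(14,1) · p^2 · (1−p)^13
= 14 · 0.025281 · 0.10528 = 0.037262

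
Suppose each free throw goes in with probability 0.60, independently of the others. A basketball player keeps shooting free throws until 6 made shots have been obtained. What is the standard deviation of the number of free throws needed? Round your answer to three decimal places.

2.582

Y = total free throws until the sixth success; negative binomial with r=6, p=0.60.
SD(Y) = √[r(1−p)/p²] = √(6.66667) = 2.58199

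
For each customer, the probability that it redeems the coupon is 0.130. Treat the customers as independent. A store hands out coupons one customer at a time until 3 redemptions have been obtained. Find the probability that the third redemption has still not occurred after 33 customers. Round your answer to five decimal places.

0.17890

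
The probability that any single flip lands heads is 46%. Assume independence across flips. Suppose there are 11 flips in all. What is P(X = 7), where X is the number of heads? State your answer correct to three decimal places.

0.122

X ~ Binomial(n=11, p=0.46).
P(X=7) = C(11,7) · p^7 · (1−p)^4
= 330 · 0.0043582 · 0.085031 = 0.12229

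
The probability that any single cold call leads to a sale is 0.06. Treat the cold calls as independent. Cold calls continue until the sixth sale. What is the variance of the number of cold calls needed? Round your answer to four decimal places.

1566.6667

Y = total cold calls until the sixth success; negative binomial with r=6, p=0.06.
Var(Y) = r(1−p)/p² = 6·0.94 / 0.06² = 1566.666667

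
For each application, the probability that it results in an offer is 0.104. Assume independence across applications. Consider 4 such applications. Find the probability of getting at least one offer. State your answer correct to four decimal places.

0.3555

P(at least one) = 1 − P(none) = 1 − (1 − 0.104)^4
= 1 − 0.644514 = 0.355486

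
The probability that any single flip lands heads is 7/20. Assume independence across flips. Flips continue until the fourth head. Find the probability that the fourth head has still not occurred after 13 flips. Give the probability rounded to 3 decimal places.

Needing more than 13 flips ⇔ fewer than 4 successes in the first 13. With X ~ Binomial(13, 0.35), P(Y > 13) = P(X ≤ 3).
  k=0: C(13,0)·0.35^0·0.65^13 = 0.00370
  k=1: C(13,1)·0.35^1·0.65^12 = 0.02588
  k=2: C(13,2)·0.35^2·0.65^11 = 0.08361
  k=3: C(13,3)·0.35^3·0.65^10 = 0.16508
P(X ≤ 3) = 0.27827

0.278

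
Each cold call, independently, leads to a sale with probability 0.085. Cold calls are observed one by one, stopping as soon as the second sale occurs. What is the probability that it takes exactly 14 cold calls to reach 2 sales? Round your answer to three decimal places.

Y = trial on which the second success occurs; negative binomial, r=2, p=0.085.
P(Y=14) = C(13,1) · p^2 · (1−p)^12
= 13 · 0.007225 · 0.34439 = 0.03235

0.032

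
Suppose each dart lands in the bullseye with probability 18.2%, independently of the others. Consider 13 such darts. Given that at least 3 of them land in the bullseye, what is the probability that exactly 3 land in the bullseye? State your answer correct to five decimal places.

0.53689

X ~ Binomial(13, 0.182). Want P(X=3 | X≥3) = P(X=3) / P(X≥3).
P(X=3) = C(13,3)·0.182^3·0.818^10 = 0.2312668
P(X≥3) = 1 − 0.0734164 − 0.2123510 − 0.2834808 = 0.4307517
Ratio = 0.2312668 / 0.4307517 = 0.5368911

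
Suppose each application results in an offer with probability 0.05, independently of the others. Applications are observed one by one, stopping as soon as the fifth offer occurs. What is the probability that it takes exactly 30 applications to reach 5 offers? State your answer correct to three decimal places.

0.002

Y = trial on which the fifth success occurs; negative binomial, r=5, p=0.05.
P(Y=30) = C(29,4) · p^5 · (1−p)^25
= 23751 · 3.125e-07 · 0.27739 = 0.00206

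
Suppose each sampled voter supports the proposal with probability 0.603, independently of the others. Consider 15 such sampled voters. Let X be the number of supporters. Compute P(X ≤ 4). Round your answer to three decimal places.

0.009

X ~ Binomial(15, 0.603); P(X ≤ 4) = Σ C(15,k) p^k (1−p)^(15−k) over k:
  k=0: C(15,0)·0.603^0·0.397^15 = 0.00000
  k=1: C(15,1)·0.603^1·0.397^14 = 0.00002
  k=2: C(15,2)·0.603^2·0.397^13 = 0.00023
  k=3: C(15,3)·0.603^3·0.397^12 = 0.00153
  k=4: C(15,4)·0.603^4·0.397^11 = 0.00697
Total = 0.00875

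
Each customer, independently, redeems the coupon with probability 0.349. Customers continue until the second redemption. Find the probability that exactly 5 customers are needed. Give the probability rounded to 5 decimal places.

0.13442

Y = trial on which the second success occurs; negative binomial, r=2, p=0.349.
P(Y=5) = C(4,1) · p^2 · (1−p)^3
= 4 · 0.1218 · 0.27589 = 0.1344169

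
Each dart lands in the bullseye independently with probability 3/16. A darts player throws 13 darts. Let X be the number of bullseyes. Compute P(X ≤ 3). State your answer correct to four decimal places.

X ~ Binomial(13, 0.1875); P(X ≤ 3) = Σ C(13,k) p^k (1−p)^(13−k) over k:
  k=0: C(13,0)·0.1875^0·0.8125^13 = 0.067252
  k=1: C(13,1)·0.1875^1·0.8125^12 = 0.201755
  k=2: C(13,2)·0.1875^2·0.8125^11 = 0.279354
  k=3: C(13,3)·0.1875^3·0.8125^10 = 0.236376
Total = 0.784737

0.7847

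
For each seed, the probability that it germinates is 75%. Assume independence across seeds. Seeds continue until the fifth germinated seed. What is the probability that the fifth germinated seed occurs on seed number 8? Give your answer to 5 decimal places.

Y = trial on which the fifth success occurs; negative binomial, r=5, p=0.75.
P(Y=8) = C(7,4) · p^5 · (1−p)^3
= 35 · 0.2373 · 0.015625 = 0.1297760

0.12978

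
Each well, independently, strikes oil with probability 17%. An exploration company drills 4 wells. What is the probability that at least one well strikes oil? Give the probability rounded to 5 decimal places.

0.52542

P(at least one) = 1 − P(none) = 1 − (1 − 0.17)^4
= 1 − 0.4745832 = 0.5254168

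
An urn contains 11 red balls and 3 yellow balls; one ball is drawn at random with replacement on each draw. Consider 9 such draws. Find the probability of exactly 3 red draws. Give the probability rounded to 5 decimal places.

X ~ Binomial(n=9, p=0.785714).
P(X=3) = C(9,3) · p^3 · (1−p)^6
= 84 · 0.48506 · 9.6819e-05 = 0.0039449

0.00394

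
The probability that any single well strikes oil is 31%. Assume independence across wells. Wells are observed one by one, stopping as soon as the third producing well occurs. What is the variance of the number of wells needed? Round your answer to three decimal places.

21.540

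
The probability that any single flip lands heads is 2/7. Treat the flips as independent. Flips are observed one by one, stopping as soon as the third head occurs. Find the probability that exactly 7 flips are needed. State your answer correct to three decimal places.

Y = trial on which the third success occurs; negative binomial, r=3, p=0.285714.
P(Y=7) = C(6,2) · p^3 · (1−p)^4
= 15 · 0.023324 · 0.26031 = 0.09107

0.091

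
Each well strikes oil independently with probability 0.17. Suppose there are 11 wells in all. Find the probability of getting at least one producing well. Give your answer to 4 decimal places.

P(at least one) = 1 − P(none) = 1 − (1 − 0.17)^11
= 1 − 0.128783 = 0.871217

0.8712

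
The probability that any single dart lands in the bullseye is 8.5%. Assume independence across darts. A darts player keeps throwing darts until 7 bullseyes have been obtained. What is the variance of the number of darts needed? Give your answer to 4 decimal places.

886.5052

Y = total darts until the seventh success; negative binomial with r=7, p=0.085.
Var(Y) = r(1−p)/p² = 7·0.915 / 0.085² = 886.505190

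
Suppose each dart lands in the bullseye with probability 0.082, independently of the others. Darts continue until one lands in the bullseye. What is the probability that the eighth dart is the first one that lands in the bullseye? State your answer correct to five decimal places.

Geometric (trials to first success), p = 0.082.
P(Y = 8) = (1−p)^7 · p = 0.54941 · 0.082 = 0.0450518

0.04505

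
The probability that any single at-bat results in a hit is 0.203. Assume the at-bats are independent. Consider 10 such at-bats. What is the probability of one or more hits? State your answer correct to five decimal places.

P(at least one) = 1 − P(none) = 1 − (1 − 0.203)^10
= 1 − 0.1034149 = 0.8965851

0.89659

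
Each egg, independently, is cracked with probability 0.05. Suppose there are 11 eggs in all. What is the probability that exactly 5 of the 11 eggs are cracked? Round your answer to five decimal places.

0.00011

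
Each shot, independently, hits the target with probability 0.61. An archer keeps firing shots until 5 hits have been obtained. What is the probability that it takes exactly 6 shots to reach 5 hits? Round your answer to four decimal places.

0.1647

Y = trial on which the fifth success occurs; negative binomial, r=5, p=0.61.
P(Y=6) = C(5,4) · p^5 · (1−p)^1
= 5 · 0.08446 · 0.39 = 0.164696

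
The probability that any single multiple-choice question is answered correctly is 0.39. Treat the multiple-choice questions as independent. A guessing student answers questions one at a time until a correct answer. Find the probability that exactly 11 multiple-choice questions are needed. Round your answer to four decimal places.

Geometric (trials to first success), p = 0.39.
P(Y = 11) = (1−p)^10 · p = 0.0071334 · 0.39 = 0.002782

0.0028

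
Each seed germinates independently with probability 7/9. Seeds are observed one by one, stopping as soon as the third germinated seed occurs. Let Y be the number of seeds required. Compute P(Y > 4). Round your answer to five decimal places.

0.21582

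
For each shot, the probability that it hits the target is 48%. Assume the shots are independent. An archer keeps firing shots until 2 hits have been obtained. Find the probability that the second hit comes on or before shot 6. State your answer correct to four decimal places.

0.8707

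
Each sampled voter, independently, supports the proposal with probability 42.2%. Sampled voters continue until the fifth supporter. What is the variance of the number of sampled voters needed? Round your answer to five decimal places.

Y = total sampled voters until the fifth success; negative binomial with r=5, p=0.422.
Var(Y) = r(1−p)/p² = 5·0.578 / 0.422² = 16.2282968

16.22830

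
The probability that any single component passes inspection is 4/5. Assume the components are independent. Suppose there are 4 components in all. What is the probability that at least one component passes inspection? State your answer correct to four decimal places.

P(at least one) = 1 − P(none) = 1 − (1 − 0.80)^4
= 1 − 0.001600 = 0.998400

0.9984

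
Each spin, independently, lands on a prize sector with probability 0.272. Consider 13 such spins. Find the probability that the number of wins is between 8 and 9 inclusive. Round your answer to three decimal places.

X ~ Binomial(13, 0.272); P(8 ≤ X ≤ 9) = Σ C(13,k) p^k (1−p)^(13−k) over k:
  k=8: C(13,8)·0.272^8·0.728^5 = 0.00788
  k=9: C(13,9)·0.272^9·0.728^4 = 0.00164
Total = 0.00952

0.010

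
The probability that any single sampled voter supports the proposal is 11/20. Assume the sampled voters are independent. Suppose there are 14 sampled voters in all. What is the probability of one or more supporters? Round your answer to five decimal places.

0.99999

P(at least one) = 1 − P(none) = 1 − (1 − 0.55)^14
= 1 − 0.0000140 = 0.9999860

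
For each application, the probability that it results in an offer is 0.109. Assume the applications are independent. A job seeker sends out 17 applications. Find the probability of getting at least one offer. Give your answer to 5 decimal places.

0.85942

P(at least one) = 1 − P(none) = 1 − (1 − 0.109)^17
= 1 − 0.1405792 = 0.8594208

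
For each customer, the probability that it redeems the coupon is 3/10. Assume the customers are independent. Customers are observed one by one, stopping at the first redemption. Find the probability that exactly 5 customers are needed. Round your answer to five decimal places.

0.07203

Geometric (trials to first success), p = 0.30.
P(Y = 5) = (1−p)^4 · p = 0.2401 · 0.30 = 0.0720300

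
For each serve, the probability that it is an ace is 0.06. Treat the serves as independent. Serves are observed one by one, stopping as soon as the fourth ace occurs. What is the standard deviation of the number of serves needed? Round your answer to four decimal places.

Y = total serves until the fourth success; negative binomial with r=4, p=0.06.
SD(Y) = √[r(1−p)/p²] = √(1044.444444) = 32.317866

32.3179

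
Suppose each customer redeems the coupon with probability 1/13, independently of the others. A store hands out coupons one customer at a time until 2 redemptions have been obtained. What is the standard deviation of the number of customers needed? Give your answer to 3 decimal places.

17.664

Y = total customers until the second success; negative binomial with r=2, p=0.076923.
SD(Y) = √[r(1−p)/p²] = √(312.00000) = 17.66352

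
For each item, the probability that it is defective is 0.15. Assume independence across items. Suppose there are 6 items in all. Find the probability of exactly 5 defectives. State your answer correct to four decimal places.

0.0004

X ~ Binomial(n=6, p=0.15).
P(X=5) = C(6,5) · p^5 · (1−p)^1
= 6 · 7.5937e-05 · 0.85 = 0.000387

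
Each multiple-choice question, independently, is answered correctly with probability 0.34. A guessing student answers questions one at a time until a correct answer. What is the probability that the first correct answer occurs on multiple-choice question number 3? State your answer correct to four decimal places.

0.1481

Geometric (trials to first success), p = 0.34.
P(Y = 3) = (1−p)^2 · p = 0.4356 · 0.34 = 0.148104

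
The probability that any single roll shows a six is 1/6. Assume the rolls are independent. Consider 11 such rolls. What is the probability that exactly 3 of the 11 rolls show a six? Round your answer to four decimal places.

X ~ Binomial(n=11, p=0.166667).
P(X=3) = C(11,3) · p^3 · (1−p)^8
= 165 · 0.0046296 · 0.23257 = 0.177656

0.1777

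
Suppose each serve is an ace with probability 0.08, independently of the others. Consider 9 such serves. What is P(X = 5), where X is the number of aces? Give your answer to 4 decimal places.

0.0003

X ~ Binomial(n=9, p=0.08).
P(X=5) = C(9,5) · p^5 · (1−p)^4
= 126 · 3.2768e-06 · 0.71639 = 0.000296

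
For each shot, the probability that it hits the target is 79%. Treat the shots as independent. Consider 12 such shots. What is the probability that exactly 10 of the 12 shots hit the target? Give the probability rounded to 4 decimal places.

0.2756

X ~ Binomial(n=12, p=0.79).
P(X=10) = C(12,10) · p^10 · (1−p)^2
= 66 · 0.094683 · 0.0441 = 0.275584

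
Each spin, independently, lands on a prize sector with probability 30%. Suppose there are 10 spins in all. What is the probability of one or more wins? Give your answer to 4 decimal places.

P(at least one) = 1 − P(none) = 1 − (1 − 0.30)^10
= 1 − 0.028248 = 0.971752

0.9718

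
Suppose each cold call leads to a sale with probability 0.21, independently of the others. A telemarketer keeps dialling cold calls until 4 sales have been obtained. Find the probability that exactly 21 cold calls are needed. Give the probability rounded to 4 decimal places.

0.0403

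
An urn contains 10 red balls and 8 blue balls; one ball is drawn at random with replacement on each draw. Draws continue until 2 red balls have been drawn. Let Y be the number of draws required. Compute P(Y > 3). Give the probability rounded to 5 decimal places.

Needing more than 3 draws ⇔ fewer than 2 successes in the first 3. With X ~ Binomial(3, 0.555556), P(Y > 3) = P(X ≤ 1).
  k=0: C(3,0)·0.555556^0·0.444444^3 = 0.0877915
  k=1: C(3,1)·0.555556^1·0.444444^2 = 0.3292181
P(X ≤ 1) = 0.4170096

0.41701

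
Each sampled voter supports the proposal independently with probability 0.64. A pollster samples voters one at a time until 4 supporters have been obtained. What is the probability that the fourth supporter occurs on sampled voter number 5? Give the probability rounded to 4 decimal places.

0.2416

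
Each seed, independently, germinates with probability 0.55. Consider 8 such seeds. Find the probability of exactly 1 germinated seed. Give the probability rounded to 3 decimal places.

X ~ Binomial(n=8, p=0.55).
P(X=1) = C(8,1) · p^1 · (1−p)^7
= 8 · 0.55 · 0.0037367 = 0.01644

0.016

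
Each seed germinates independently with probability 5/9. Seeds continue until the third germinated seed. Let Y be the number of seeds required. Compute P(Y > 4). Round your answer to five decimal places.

0.59991

Needing more than 4 seeds ⇔ fewer than 3 successes in the first 4. With X ~ Binomial(4, 0.555556), P(Y > 4) = P(X ≤ 2).
  k=0: C(4,0)·0.555556^0·0.444444^4 = 0.0390184
  k=1: C(4,1)·0.555556^1·0.444444^3 = 0.1950922
  k=2: C(4,2)·0.555556^2·0.444444^2 = 0.3657979
P(X ≤ 2) = 0.5999086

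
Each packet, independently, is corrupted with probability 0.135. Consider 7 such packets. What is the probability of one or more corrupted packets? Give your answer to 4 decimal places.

0.6377

P(at least one) = 1 − P(none) = 1 − (1 − 0.135)^7
= 1 − 0.362337 = 0.637663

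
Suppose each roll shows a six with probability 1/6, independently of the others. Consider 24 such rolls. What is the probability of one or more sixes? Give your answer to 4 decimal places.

0.9874

P(at least one) = 1 − P(none) = 1 − (1 − 0.166667)^24
= 1 − 0.012579 = 0.987421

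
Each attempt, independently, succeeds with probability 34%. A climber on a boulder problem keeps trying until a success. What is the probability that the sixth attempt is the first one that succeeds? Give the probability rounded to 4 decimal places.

Geometric (trials to first success), p = 0.34.
P(Y = 6) = (1−p)^5 · p = 0.12523 · 0.34 = 0.042579

0.0426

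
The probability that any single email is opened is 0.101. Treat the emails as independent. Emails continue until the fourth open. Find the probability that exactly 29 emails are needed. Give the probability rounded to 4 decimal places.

Y = trial on which the fourth success occurs; negative binomial, r=4, p=0.101.
P(Y=29) = C(28,3) · p^4 · (1−p)^25
= 3276 · 0.00010406 · 0.069822 = 0.023802

0.0238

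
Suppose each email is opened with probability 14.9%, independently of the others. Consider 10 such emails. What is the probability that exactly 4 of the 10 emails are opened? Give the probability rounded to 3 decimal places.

0.039

X ~ Binomial(n=10, p=0.149).
P(X=4) = C(10,4) · p^4 · (1−p)^6
= 210 · 0.00049288 · 0.37982 = 0.03931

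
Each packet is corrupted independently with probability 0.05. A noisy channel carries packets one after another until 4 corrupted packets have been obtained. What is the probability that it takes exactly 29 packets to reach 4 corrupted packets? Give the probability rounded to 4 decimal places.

0.0057

Y = trial on which the fourth success occurs; negative binomial, r=4, p=0.05.
P(Y=29) = C(28,3) · p^4 · (1−p)^25
= 3276 · 6.25e-06 · 0.27739 = 0.005680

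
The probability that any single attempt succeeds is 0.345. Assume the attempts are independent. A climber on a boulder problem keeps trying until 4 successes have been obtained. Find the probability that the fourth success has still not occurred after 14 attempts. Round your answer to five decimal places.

0.23225

Needing more than 14 attempts ⇔ fewer than 4 successes in the first 14. With X ~ Binomial(14, 0.345), P(Y > 14) = P(X ≤ 3).
  k=0: C(14,0)·0.345^0·0.655^14 = 0.0026753
  k=1: C(14,1)·0.345^1·0.655^13 = 0.0197280
  k=2: C(14,2)·0.345^2·0.655^12 = 0.0675422
  k=3: C(14,3)·0.345^3·0.655^11 = 0.1423026
P(X ≤ 3) = 0.2322482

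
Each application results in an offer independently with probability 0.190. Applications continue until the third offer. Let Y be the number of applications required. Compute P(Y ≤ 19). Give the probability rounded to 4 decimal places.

Finishing within 19 applications ⇔ at least 3 successes in the first 19. With X ~ Binomial(19, 0.19), P(Y ≤ 19) = 1 − P(X ≤ 2).
  k=0: C(19,0)·0.19^0·0.81^19 = 0.018248
  k=1: C(19,1)·0.19^1·0.81^18 = 0.081328
  k=2: C(19,2)·0.19^2·0.81^17 = 0.171691
1 − 0.271267 = 0.728733

0.7287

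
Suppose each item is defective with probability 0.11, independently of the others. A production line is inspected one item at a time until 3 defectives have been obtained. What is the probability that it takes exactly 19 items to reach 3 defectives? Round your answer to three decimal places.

Y = trial on which the third success occurs; negative binomial, r=3, p=0.11.
P(Y=19) = C(18,2) · p^3 · (1−p)^16
= 153 · 0.001331 · 0.15497 = 0.03156

0.032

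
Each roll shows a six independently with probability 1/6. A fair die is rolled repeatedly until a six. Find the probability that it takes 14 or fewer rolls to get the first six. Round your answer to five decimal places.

Y = number of rolls to the first success; geometric, p = 0.166667.
P(Y ≤ 14) = 1 − (1−p)^14 = 1 − 0.0778866 = 0.9221134

0.92211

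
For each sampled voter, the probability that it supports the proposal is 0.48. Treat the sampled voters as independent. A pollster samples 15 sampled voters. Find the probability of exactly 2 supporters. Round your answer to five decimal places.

X ~ Binomial(n=15, p=0.48).
P(X=2) = C(15,2) · p^2 · (1−p)^13
= 105 · 0.2304 · 0.00020326 = 0.0049172

0.00492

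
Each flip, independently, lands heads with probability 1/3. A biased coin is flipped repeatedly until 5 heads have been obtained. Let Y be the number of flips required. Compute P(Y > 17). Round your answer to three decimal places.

0.281

Needing more than 17 flips ⇔ fewer than 5 successes in the first 17. With X ~ Binomial(17, 0.333333), P(Y > 17) = P(X ≤ 4).
  k=0: C(17,0)·0.333333^0·0.666667^17 = 0.00101
  k=1: C(17,1)·0.333333^1·0.666667^16 = 0.00863
  k=2: C(17,2)·0.333333^2·0.666667^15 = 0.03451
  k=3: C(17,3)·0.333333^3·0.666667^14 = 0.08627
  k=4: C(17,4)·0.333333^4·0.666667^13 = 0.15098
P(X ≤ 4) = 0.28140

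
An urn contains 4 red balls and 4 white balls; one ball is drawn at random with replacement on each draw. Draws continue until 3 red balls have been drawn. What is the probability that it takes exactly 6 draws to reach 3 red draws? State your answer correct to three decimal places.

Y = trial on which the third success occurs; negative binomial, r=3, p=0.50.
P(Y=6) = C(5,2) · p^3 · (1−p)^3
= 10 · 0.125 · 0.125 = 0.15625

0.156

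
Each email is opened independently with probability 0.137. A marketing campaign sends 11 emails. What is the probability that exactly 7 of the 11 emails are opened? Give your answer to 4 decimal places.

X ~ Binomial(n=11, p=0.137).
P(X=7) = C(11,7) · p^7 · (1−p)^4
= 330 · 9.0582e-07 · 0.55468 = 0.000166

0.0002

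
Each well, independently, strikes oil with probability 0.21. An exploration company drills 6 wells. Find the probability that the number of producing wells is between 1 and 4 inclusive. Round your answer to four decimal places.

0.7549

X ~ Binomial(6, 0.21); P(1 ≤ X ≤ 4) = Σ C(6,k) p^k (1−p)^(6−k) over k:
  k=1: C(6,1)·0.21^1·0.79^5 = 0.387709
  k=2: C(6,2)·0.21^2·0.79^4 = 0.257655
  k=3: C(6,3)·0.21^3·0.79^3 = 0.091321
  k=4: C(6,4)·0.21^4·0.79^2 = 0.018206
Total = 0.754891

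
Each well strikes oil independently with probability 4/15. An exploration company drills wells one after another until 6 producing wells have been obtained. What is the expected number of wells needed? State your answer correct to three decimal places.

22.500

Y = total wells until the sixth success; negative binomial with r=6, p=0.266667.
E[Y] = r / p = 6 / 0.266667 = 22.50000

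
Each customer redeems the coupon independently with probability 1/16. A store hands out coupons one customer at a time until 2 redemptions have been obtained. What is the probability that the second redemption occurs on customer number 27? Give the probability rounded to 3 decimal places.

0.020

Y = trial on which the second success occurs; negative binomial, r=2, p=0.0625.
P(Y=27) = C(26,1) · p^2 · (1−p)^25
= 26 · 0.0039062 · 0.1992 = 0.02023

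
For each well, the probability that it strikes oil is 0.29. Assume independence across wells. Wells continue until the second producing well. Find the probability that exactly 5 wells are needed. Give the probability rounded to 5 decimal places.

Y = trial on which the second success occurs; negative binomial, r=2, p=0.29.
P(Y=5) = C(4,1) · p^2 · (1−p)^3
= 4 · 0.0841 · 0.35791 = 0.1204013

0.12040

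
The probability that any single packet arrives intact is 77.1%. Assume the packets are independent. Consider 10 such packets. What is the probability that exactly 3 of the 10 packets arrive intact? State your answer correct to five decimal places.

X ~ Binomial(n=10, p=0.771).
P(X=3) = C(10,3) · p^3 · (1−p)^7
= 120 · 0.45831 · 3.3025e-05 = 0.0018163

0.00182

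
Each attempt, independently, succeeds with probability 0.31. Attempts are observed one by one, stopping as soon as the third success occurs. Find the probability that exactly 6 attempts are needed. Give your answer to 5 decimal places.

0.09787

Y = trial on which the third success occurs; negative binomial, r=3, p=0.31.
P(Y=6) = C(5,2) · p^3 · (1−p)^3
= 10 · 0.029791 · 0.32851 = 0.0978661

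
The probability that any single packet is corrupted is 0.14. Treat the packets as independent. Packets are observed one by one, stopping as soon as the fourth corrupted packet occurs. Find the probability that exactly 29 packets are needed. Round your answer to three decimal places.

Y = trial on which the fourth success occurs; negative binomial, r=4, p=0.14.
P(Y=29) = C(28,3) · p^4 · (1−p)^25
= 3276 · 0.00038416 · 0.023039 = 0.02899

0.029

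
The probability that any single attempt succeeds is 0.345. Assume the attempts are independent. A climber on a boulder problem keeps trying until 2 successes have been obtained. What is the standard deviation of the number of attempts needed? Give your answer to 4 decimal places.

3.3175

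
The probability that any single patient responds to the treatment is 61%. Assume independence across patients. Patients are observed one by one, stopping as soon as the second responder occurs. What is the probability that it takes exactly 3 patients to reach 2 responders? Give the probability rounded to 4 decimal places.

Y = trial on which the second success occurs; negative binomial, r=2, p=0.61.
P(Y=3) = C(2,1) · p^2 · (1−p)^1
= 2 · 0.3721 · 0.39 = 0.290238

0.2902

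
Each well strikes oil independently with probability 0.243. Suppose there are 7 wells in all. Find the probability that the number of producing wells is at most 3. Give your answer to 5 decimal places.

X ~ Binomial(7, 0.243); P(X ≤ 3) = Σ C(7,k) p^k (1−p)^(7−k) over k:
  k=0: C(7,0)·0.243^0·0.757^7 = 0.1424529
  k=1: C(7,1)·0.243^1·0.757^6 = 0.3200955
  k=2: C(7,2)·0.243^2·0.757^5 = 0.3082558
  k=3: C(7,3)·0.243^3·0.757^4 = 0.1649189
Total = 0.9357230

0.93572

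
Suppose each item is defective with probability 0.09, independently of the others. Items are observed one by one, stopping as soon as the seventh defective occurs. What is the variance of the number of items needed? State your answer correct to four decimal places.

Y = total items until the seventh success; negative binomial with r=7, p=0.09.
Var(Y) = r(1−p)/p² = 7·0.91 / 0.09² = 786.419753

786.4198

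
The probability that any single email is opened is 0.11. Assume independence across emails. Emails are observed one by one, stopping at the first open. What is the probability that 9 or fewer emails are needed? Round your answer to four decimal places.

0.6496

Y = number of emails to the first success; geometric, p = 0.11.
P(Y ≤ 9) = 1 − (1−p)^9 = 1 − 0.350356 = 0.649644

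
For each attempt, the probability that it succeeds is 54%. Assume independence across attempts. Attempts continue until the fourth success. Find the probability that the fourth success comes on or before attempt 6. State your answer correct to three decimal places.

Finishing within 6 attempts ⇔ at least 4 successes in the first 6. With X ~ Binomial(6, 0.54), P(Y ≤ 6) = 1 − P(X ≤ 3).
  k=0: C(6,0)·0.54^0·0.46^6 = 0.00947
  k=1: C(6,1)·0.54^1·0.46^5 = 0.06673
  k=2: C(6,2)·0.54^2·0.46^4 = 0.19584
  k=3: C(6,3)·0.54^3·0.46^3 = 0.30654
1 − 0.57859 = 0.42141

0.421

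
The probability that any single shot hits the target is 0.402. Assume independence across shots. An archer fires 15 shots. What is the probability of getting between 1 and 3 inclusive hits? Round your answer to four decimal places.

X ~ Binomial(15, 0.402); P(1 ≤ X ≤ 3) = Σ C(15,k) p^k (1−p)^(15−k) over k:
  k=1: C(15,1)·0.402^1·0.598^14 = 0.004510
  k=2: C(15,2)·0.402^2·0.598^13 = 0.021221
  k=3: C(15,3)·0.402^3·0.598^12 = 0.061816
Total = 0.087547

0.0875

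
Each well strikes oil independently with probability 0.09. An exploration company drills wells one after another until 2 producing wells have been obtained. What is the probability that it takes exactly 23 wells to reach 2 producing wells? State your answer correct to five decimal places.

0.02459

Y = trial on which the second success occurs; negative binomial, r=2, p=0.09.
P(Y=23) = C(22,1) · p^2 · (1−p)^21
= 22 · 0.0081 · 0.138 = 0.0245910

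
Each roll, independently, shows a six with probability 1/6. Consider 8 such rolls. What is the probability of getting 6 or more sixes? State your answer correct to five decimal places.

X ~ Binomial(8, 0.166667); P(X ≥ 6) = Σ C(8,k) p^k (1−p)^(8−k) over k:
  k=6: C(8,6)·0.166667^6·0.833333^2 = 0.0004168
  k=7: C(8,7)·0.166667^7·0.833333^1 = 0.0000238
  k=8: C(8,8)·0.166667^8·0.833333^0 = 0.0000006
Total = 0.0004412

0.00044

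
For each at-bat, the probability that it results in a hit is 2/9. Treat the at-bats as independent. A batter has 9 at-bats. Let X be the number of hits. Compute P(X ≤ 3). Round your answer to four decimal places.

0.8822

X ~ Binomial(9, 0.222222); P(X ≤ 3) = Σ C(9,k) p^k (1−p)^(9−k) over k:
  k=0: C(9,0)·0.222222^0·0.777778^9 = 0.104160
  k=1: C(9,1)·0.222222^1·0.777778^8 = 0.267839
  k=2: C(9,2)·0.222222^2·0.777778^7 = 0.306102
  k=3: C(9,3)·0.222222^3·0.777778^6 = 0.204068
Total = 0.882169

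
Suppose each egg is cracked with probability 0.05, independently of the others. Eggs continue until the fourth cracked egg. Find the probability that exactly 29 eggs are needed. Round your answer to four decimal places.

Y = trial on which the fourth success occurs; negative binomial, r=4, p=0.05.
P(Y=29) = C(28,3) · p^4 · (1−p)^25
= 3276 · 6.25e-06 · 0.27739 = 0.005680

0.0057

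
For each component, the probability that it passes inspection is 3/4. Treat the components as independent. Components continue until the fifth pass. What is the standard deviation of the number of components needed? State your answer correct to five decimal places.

Y = total components until the fifth success; negative binomial with r=5, p=0.75.
SD(Y) = √[r(1−p)/p²] = √(2.2222222) = 1.4907120

1.49071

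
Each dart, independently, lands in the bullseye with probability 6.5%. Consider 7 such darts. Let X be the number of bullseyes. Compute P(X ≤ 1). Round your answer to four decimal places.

X ~ Binomial(7, 0.065); P(X ≤ 1) = Σ C(7,k) p^k (1−p)^(7−k) over k:
  k=0: C(7,0)·0.065^0·0.935^7 = 0.624714
  k=1: C(7,1)·0.065^1·0.935^6 = 0.304005
Total = 0.928719

0.9287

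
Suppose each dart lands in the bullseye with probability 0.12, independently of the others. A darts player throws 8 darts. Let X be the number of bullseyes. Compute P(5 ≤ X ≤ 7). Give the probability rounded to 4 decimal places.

0.0010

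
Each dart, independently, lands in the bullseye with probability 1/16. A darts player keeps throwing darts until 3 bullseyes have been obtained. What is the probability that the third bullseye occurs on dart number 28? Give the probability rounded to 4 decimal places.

0.0171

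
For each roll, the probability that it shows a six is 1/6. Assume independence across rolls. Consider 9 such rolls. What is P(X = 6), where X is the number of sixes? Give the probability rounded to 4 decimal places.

0.0010

X ~ Binomial(n=9, p=0.166667).
P(X=6) = C(9,6) · p^6 · (1−p)^3
= 84 · 2.1433e-05 · 0.5787 = 0.001042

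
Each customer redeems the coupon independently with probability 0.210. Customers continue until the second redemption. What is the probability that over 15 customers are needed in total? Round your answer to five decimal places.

Needing more than 15 customers ⇔ fewer than 2 successes in the first 15. With X ~ Binomial(15, 0.21), P(Y > 15) = P(X ≤ 1).
  k=0: C(15,0)·0.21^0·0.79^15 = 0.0291344
  k=1: C(15,1)·0.21^1·0.79^14 = 0.1161689
P(X ≤ 1) = 0.1453033

0.14530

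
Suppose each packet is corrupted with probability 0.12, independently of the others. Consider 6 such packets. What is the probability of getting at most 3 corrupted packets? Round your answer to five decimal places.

X ~ Binomial(6, 0.12); P(X ≤ 3) = Σ C(6,k) p^k (1−p)^(6−k) over k:
  k=0: C(6,0)·0.12^0·0.88^6 = 0.4644041
  k=1: C(6,1)·0.12^1·0.88^5 = 0.3799670
  k=2: C(6,2)·0.12^2·0.88^4 = 0.1295342
  k=3: C(6,3)·0.12^3·0.88^3 = 0.0235517
Total = 0.9974569

0.99746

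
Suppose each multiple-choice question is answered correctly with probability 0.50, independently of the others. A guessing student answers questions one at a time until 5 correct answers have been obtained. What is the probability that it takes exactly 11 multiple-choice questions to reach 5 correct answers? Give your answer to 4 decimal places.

0.1025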